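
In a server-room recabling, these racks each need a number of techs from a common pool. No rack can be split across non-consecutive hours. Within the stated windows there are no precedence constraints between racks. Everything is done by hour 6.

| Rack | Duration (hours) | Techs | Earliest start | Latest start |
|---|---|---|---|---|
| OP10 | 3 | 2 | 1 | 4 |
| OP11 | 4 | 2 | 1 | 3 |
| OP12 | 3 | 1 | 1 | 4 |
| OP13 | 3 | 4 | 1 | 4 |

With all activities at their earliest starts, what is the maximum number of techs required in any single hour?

9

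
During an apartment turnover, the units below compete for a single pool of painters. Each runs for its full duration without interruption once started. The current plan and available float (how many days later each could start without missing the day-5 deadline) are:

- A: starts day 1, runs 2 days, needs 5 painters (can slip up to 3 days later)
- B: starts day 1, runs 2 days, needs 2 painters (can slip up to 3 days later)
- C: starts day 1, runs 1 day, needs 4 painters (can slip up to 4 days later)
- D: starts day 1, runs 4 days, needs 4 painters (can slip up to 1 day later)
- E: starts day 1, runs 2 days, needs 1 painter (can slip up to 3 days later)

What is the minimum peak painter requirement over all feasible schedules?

9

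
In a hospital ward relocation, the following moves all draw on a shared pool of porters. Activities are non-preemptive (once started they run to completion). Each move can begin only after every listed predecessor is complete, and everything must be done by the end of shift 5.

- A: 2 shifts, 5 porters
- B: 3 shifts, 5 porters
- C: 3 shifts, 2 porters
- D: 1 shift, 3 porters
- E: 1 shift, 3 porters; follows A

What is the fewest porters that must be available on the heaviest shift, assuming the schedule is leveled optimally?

8

Early-start (A@1, B@1, C@1, D@1, E@3) gives peak 15: s1:15  s2:12  s3:10  s4:0  s5:0.
Shift B→3, D→4, E→5.
Schedule A@1, B@3, C@1, D@4, E@5: s1:7  s2:7  s3:7  s4:8  s5:8 — peak 8.
Total porter-shifts = 37 over 5 shifts ⇒ peak ≥ ⌈37/5⌉ = 8, so 8 is optimal.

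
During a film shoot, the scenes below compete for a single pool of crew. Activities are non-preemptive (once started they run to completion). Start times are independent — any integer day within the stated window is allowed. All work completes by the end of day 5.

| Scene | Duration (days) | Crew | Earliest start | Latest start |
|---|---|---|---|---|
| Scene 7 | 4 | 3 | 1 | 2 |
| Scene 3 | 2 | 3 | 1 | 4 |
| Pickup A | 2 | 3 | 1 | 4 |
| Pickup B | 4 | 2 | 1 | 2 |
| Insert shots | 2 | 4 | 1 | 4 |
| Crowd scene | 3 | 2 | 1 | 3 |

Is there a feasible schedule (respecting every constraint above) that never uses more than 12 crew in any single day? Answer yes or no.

Schedule Scene 7@1, Scene 3@1, Pickup A@1, Pickup B@1, Insert shots@3, Crowd scene@3: d1:11  d2:11  d3:11  d4:11  d5:2 — peak 11 ≤ 12.

yes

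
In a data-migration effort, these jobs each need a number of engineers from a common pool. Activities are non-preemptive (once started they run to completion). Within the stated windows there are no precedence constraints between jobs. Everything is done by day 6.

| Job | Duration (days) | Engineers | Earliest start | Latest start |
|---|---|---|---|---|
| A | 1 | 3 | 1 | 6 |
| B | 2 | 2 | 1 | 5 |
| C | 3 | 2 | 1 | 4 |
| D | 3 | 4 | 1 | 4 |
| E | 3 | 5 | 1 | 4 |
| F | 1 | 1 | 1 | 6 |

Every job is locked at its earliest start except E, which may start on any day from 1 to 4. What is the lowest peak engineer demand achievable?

12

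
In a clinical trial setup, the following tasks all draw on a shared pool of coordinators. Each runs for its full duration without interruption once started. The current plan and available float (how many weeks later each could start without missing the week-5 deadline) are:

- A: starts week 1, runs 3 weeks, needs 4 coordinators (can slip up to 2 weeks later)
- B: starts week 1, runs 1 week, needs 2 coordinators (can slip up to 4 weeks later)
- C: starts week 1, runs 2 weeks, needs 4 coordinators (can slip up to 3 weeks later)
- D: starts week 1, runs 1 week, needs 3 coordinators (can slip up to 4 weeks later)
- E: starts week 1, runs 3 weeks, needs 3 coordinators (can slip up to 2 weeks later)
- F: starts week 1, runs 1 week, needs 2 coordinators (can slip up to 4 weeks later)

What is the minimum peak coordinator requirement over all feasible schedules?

Early-start (A@1, B@1, C@1, D@1, E@1, F@1) gives peak 18: w1:18  w2:11  w3:7  w4:0  w5:0.
Shift C→4, D→2, E→3.
Schedule A@1, B@1, C@4, D@2, E@3, F@1: w1:8  w2:7  w3:7  w4:7  w5:7 — peak 8.
Total coordinator-weeks = 36 over 5 weeks ⇒ peak ≥ ⌈36/5⌉ = 8, so 8 is optimal.

8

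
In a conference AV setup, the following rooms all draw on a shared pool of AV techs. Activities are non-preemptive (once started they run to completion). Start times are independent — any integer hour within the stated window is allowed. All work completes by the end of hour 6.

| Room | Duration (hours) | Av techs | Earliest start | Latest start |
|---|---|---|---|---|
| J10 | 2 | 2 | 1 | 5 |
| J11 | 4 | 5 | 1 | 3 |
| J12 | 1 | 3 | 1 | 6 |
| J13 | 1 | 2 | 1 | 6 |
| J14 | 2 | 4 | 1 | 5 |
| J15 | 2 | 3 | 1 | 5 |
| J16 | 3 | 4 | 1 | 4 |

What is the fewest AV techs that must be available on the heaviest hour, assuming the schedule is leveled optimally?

10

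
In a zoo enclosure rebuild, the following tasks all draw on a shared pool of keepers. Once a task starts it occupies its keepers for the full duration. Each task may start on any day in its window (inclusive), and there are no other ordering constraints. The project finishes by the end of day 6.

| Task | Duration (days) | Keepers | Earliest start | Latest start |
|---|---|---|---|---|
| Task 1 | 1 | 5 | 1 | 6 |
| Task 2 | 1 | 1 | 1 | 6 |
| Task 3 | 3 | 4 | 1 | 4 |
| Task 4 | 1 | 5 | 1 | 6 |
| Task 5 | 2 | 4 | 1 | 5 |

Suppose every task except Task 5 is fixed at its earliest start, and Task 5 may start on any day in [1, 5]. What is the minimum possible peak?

15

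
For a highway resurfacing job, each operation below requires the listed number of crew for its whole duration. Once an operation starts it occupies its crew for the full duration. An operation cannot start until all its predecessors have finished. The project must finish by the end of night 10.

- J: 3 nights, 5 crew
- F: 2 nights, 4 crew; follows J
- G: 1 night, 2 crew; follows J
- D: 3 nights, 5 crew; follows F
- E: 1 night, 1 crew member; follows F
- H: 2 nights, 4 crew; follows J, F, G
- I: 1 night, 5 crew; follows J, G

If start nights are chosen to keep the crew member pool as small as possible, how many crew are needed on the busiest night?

9

Early-start (J@1, F@4, G@4, D@6, E@6, H@6, I@5) gives peak 10: n1:5  n2:5  n3:5  n4:6  n5:9  n6:10  n7:9  n8:5  n9:0  n10:0.
Shift H→7.
Schedule J@1, F@4, G@4, D@6, E@6, H@7, I@5: n1:5  n2:5  n3:5  n4:6  n5:9  n6:6  n7:9  n8:9  n9:0  n10:0 — peak 9.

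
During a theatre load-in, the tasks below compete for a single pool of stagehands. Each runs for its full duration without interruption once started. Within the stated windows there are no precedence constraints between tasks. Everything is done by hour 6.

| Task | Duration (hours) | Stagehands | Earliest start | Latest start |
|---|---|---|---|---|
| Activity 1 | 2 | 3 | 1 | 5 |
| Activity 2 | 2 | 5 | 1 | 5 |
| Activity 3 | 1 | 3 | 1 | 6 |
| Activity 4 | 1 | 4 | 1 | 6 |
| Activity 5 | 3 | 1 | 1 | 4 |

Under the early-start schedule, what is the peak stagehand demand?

16

Early-start schedule: Activity 1@1, Activity 2@1, Activity 3@1, Activity 4@1, Activity 5@1.
Load per hour: hour 1: 16, hour 2: 9, hour 3: 1, hour 4: 0, hour 5: 0, hour 6: 0.
Peak is 16.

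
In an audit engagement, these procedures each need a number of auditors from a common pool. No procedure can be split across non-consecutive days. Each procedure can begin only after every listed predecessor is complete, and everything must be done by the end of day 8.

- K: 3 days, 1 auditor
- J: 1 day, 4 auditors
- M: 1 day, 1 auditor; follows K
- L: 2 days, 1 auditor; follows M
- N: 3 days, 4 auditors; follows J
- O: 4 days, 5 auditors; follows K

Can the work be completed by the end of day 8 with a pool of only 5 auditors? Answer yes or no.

no

Total auditor-days = 42; over 8 days the average is 42/8 > 5, so some day must exceed 5.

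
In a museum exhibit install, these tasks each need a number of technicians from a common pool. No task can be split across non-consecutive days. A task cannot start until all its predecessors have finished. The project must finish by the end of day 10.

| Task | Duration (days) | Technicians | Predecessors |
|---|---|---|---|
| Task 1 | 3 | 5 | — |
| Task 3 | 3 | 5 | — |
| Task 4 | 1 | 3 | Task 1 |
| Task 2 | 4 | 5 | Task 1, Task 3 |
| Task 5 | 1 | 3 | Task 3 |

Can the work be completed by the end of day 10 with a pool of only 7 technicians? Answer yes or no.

The minimum achievable peak is 8; 7 < 8, so no feasible schedule stays within the cap.

no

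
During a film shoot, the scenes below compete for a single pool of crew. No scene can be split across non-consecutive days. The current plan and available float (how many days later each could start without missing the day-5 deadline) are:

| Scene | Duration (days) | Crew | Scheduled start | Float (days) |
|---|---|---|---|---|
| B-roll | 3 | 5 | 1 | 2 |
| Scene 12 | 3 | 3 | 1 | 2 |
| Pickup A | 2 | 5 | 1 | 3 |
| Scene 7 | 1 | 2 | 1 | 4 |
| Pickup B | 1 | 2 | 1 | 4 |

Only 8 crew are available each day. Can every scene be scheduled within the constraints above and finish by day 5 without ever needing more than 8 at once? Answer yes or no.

yes

Schedule B-roll@1, Scene 12@1, Pickup A@4, Scene 7@4, Pickup B@5: d1:8  d2:8  d3:8  d4:7  d5:7 — peak 8 ≤ 8.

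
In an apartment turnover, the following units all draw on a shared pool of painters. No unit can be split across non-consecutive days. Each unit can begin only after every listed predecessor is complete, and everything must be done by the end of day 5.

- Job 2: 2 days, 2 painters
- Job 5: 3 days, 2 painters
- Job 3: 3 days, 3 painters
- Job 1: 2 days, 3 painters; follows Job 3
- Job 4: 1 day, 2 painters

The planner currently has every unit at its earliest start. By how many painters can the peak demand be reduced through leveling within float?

Early-start peak: d1:9  d2:7  d3:5  d4:3  d5:3 ⇒ 9.
Leveled (Job 2@1, Job 5@1, Job 3@1, Job 1@4, Job 4@3): d1:7  d2:7  d3:7  d4:3  d5:3 ⇒ 7.
Reduction 9 − 7 = 2.

2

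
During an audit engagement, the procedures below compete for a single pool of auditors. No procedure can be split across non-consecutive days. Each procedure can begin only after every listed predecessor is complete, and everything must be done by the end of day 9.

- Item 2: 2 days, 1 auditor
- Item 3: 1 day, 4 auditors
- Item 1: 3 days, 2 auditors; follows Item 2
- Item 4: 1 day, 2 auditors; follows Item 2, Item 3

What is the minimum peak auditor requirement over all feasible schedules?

Early-start (Item 2@1, Item 3@1, Item 1@3, Item 4@3) gives peak 5: d1:5  d2:1  d3:4  d4:2  d5:2  d6:0  d7:0  d8:0  d9:0.
Shift Item 3→3, Item 1→4, Item 4→4.
Schedule Item 2@1, Item 3@3, Item 1@4, Item 4@4: d1:1  d2:1  d3:4  d4:4  d5:2  d6:2  d7:0  d8:0  d9:0 — peak 4.

4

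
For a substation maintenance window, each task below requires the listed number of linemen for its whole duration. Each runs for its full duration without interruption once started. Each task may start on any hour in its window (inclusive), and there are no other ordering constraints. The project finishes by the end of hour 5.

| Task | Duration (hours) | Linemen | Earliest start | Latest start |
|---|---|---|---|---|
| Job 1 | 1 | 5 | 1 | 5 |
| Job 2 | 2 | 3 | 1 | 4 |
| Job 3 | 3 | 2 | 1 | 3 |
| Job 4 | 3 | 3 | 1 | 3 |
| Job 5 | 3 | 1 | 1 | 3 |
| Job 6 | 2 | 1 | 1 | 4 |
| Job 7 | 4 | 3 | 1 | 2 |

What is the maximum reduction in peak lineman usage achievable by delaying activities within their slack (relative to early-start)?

Early-start peak: h1:18  h2:13  h3:9  h4:3  h5:0 ⇒ 18.
Leveled (Job 1@1, Job 2@1, Job 3@2, Job 4@3, Job 5@1, Job 6@4, Job 7@2): h1:9  h2:9  h3:9  h4:9  h5:7 ⇒ 9.
Reduction 18 − 9 = 9.

9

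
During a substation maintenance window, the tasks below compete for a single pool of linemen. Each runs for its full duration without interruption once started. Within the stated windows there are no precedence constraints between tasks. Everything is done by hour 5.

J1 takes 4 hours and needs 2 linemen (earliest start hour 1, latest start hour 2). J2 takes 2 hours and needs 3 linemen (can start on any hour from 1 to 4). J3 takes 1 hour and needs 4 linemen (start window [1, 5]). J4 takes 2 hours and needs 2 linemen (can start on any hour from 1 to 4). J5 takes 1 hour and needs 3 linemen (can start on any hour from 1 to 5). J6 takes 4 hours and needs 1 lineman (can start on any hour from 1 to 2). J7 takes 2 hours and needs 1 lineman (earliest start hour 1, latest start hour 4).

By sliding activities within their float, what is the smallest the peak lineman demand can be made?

7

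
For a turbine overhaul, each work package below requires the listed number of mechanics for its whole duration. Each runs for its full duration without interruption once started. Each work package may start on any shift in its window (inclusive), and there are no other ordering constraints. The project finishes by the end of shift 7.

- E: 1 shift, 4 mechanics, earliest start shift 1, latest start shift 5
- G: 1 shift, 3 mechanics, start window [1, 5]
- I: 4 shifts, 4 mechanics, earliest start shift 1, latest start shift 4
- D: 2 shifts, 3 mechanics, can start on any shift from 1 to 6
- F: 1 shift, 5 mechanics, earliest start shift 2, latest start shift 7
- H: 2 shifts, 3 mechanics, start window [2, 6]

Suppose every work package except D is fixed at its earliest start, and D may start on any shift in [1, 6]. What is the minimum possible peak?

12

D@1: s1:14  s2:15  s3:7  s4:4  s5:0  s6:0  s7:0 → peak 15
D@2: s1:11  s2:15  s3:10  s4:4  s5:0  s6:0  s7:0 → peak 15
D@3: s1:11  s2:12  s3:10  s4:7  s5:0  s6:0  s7:0 → peak 12
D@4: s1:11  s2:12  s3:7  s4:7  s5:3  s6:0  s7:0 → peak 12
D@5: s1:11  s2:12  s3:7  s4:4  s5:3  s6:3  s7:0 → peak 12
D@6: s1:11  s2:12  s3:7  s4:4  s5:0  s6:3  s7:3 → peak 12
Best is D@3, peak 12.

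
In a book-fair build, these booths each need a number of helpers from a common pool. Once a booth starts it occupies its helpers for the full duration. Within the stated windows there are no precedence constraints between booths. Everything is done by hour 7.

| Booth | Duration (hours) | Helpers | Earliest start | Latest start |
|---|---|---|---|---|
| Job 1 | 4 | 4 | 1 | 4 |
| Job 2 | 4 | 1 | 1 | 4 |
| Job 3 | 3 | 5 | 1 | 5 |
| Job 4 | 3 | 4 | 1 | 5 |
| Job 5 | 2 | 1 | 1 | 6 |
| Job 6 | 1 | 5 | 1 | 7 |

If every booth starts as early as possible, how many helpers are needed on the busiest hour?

Early-start schedule: Job 1@1, Job 2@1, Job 3@1, Job 4@1, Job 5@1, Job 6@1.
Load per hour: hour 1: 20, hour 2: 15, hour 3: 14, hour 4: 5, hour 5: 0, hour 6: 0, hour 7: 0.
Peak is 20.

20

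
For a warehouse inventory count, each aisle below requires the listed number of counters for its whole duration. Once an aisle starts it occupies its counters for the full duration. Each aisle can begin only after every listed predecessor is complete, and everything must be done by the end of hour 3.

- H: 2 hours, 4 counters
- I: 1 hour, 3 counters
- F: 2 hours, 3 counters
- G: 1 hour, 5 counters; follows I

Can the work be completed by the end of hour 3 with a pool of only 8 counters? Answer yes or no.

Schedule H@1, I@1, F@2, G@3: h1:7  h2:7  h3:8 — peak 8 ≤ 8.

yes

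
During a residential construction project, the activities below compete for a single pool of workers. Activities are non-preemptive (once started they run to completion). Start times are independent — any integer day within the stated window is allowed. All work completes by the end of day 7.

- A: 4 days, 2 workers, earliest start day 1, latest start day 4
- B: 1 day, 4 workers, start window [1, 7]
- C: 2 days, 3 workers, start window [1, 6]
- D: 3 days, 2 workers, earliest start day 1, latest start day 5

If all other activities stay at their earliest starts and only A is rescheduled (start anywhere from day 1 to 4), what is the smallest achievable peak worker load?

A@1: d1:11  d2:7  d3:4  d4:2  d5:0  d6:0  d7:0 → peak 11
A@2: d1:9  d2:7  d3:4  d4:2  d5:2  d6:0  d7:0 → peak 9
A@3: d1:9  d2:5  d3:4  d4:2  d5:2  d6:2  d7:0 → peak 9
A@4: d1:9  d2:5  d3:2  d4:2  d5:2  d6:2  d7:2 → peak 9
Best is A@2, peak 9.

9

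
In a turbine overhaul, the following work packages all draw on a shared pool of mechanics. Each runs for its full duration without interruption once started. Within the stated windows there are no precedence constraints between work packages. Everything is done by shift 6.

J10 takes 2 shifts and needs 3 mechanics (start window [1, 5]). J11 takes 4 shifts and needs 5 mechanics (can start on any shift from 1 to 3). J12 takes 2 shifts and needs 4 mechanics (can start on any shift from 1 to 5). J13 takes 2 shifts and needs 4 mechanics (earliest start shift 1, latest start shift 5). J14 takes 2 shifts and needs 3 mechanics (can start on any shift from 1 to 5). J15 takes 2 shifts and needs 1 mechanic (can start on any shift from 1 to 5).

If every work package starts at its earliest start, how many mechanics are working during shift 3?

5

At early start, shift 3 has: J11.
Demand: 5 = 5.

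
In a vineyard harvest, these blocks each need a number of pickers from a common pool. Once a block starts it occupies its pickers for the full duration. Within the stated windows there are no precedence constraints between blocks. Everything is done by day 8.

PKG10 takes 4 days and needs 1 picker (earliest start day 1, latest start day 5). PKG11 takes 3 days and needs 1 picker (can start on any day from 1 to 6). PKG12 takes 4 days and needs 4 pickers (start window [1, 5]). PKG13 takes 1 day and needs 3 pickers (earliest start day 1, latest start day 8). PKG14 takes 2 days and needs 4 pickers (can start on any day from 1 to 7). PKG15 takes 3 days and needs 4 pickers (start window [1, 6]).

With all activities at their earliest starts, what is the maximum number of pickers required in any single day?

Early-start schedule: PKG10@1, PKG11@1, PKG12@1, PKG13@1, PKG14@1, PKG15@1.
Load per day: day 1: 17, day 2: 14, day 3: 10, day 4: 5, day 5: 0, day 6: 0, day 7: 0, day 8: 0.
Peak is 17.

17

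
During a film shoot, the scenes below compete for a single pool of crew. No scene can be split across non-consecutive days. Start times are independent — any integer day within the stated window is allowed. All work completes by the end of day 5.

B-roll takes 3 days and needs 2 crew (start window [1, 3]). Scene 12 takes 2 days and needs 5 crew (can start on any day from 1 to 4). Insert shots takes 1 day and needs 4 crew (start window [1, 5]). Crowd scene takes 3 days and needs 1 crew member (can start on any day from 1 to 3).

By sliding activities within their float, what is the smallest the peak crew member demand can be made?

Early-start (B-roll@1, Scene 12@1, Insert shots@1, Crowd scene@1) gives peak 12: d1:12  d2:8  d3:3  d4:0  d5:0.
Shift Scene 12→4, Crowd scene→2.
Schedule B-roll@1, Scene 12@4, Insert shots@1, Crowd scene@2: d1:6  d2:3  d3:3  d4:6  d5:5 — peak 6.

6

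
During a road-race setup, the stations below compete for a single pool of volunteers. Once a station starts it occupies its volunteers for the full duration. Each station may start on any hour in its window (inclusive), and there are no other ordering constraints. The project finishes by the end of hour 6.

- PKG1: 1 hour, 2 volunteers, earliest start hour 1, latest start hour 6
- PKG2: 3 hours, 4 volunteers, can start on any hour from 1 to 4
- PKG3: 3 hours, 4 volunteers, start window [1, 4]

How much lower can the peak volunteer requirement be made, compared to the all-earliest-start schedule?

Early-start peak: h1:10  h2:8  h3:8  h4:0  h5:0  h6:0 ⇒ 10.
Leveled (PKG1@1, PKG2@1, PKG3@4): h1:6  h2:4  h3:4  h4:4  h5:4  h6:4 ⇒ 6.
Reduction 10 − 6 = 4.

4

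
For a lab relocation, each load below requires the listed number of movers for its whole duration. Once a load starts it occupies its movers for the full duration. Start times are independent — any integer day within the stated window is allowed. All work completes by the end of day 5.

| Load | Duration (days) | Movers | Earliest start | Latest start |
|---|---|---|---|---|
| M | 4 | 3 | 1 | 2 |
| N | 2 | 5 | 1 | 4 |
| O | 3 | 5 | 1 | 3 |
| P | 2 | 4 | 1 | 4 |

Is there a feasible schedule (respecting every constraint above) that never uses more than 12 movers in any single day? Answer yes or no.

yes

Schedule M@1, N@1, O@3, P@1: d1:12  d2:12  d3:8  d4:8  d5:5 — peak 12 ≤ 12.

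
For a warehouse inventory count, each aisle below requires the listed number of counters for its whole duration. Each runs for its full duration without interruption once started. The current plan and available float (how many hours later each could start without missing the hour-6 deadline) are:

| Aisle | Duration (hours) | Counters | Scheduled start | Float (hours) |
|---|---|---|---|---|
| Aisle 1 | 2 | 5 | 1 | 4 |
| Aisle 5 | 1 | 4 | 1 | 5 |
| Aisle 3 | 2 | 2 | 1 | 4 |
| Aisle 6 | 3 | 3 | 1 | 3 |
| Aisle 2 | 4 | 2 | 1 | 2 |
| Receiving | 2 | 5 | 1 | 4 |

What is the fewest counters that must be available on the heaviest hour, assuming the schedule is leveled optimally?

8

Early-start (Aisle 1@1, Aisle 5@1, Aisle 3@1, Aisle 6@1, Aisle 2@1, Receiving@1) gives peak 21: h1:21  h2:17  h3:5  h4:2  h5:0  h6:0.
Shift Aisle 5→3, Aisle 3→3, Aisle 6→4, Receiving→5.
Schedule Aisle 1@1, Aisle 5@3, Aisle 3@3, Aisle 6@4, Aisle 2@1, Receiving@5: h1:7  h2:7  h3:8  h4:7  h5:8  h6:8 — peak 8.
Total counter-hours = 45 over 6 hours ⇒ peak ≥ ⌈45/6⌉ = 8, so 8 is optimal.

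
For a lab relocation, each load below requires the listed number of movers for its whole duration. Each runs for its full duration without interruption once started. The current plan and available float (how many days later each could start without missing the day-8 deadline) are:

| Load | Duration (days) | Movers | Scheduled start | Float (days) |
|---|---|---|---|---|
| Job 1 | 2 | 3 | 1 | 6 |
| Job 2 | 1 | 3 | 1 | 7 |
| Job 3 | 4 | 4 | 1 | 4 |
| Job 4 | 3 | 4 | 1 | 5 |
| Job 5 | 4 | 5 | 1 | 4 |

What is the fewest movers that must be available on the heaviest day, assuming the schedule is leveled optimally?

Early-start (Job 1@1, Job 2@1, Job 3@1, Job 4@1, Job 5@1) gives peak 19: d1:19  d2:16  d3:13  d4:9  d5:0  d6:0  d7:0  d8:0.
Shift Job 2→3, Job 3→5, Job 4→5.
Schedule Job 1@1, Job 2@3, Job 3@5, Job 4@5, Job 5@1: d1:8  d2:8  d3:8  d4:5  d5:8  d6:8  d7:8  d8:4 — peak 8.
Total mover-days = 57 over 8 days ⇒ peak ≥ ⌈57/8⌉ = 8, so 8 is optimal.

8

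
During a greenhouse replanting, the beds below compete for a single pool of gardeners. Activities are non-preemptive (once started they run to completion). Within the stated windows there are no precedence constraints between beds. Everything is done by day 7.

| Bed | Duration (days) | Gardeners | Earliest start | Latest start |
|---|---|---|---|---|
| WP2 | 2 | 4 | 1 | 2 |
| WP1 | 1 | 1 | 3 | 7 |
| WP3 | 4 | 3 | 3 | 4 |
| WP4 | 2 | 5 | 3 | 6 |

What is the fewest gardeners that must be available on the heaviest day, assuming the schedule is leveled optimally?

8

Early-start (WP2@1, WP1@3, WP3@3, WP4@3) gives peak 9: d1:4  d2:4  d3:9  d4:8  d5:3  d6:3  d7:0.
Shift WP4→4.
Schedule WP2@1, WP1@3, WP3@3, WP4@4: d1:4  d2:4  d3:4  d4:8  d5:8  d6:3  d7:0 — peak 8.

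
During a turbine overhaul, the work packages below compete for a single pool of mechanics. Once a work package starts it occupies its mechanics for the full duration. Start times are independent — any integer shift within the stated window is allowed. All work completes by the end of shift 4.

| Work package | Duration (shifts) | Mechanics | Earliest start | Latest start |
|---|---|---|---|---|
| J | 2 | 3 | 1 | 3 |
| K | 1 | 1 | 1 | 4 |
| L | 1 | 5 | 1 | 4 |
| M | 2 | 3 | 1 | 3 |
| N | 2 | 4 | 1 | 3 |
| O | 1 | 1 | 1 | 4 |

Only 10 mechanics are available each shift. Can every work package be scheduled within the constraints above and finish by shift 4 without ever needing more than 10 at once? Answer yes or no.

yes

Schedule J@1, K@1, L@2, M@3, N@3, O@1: s1:5  s2:8  s3:7  s4:7 — peak 8 ≤ 10.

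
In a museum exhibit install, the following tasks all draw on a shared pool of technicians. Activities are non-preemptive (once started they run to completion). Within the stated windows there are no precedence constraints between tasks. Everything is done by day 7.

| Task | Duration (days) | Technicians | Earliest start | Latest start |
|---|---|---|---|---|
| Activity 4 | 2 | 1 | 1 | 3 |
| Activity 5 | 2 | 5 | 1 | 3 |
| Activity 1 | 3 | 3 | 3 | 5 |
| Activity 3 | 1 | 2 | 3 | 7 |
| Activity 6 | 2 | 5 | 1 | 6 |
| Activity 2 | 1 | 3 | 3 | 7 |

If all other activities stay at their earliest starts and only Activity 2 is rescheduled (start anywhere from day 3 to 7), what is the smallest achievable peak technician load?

Activity 2@3: d1:11  d2:11  d3:8  d4:3  d5:3  d6:0  d7:0 → peak 11
Activity 2@4: d1:11  d2:11  d3:5  d4:6  d5:3  d6:0  d7:0 → peak 11
Activity 2@5: d1:11  d2:11  d3:5  d4:3  d5:6  d6:0  d7:0 → peak 11
Activity 2@6: d1:11  d2:11  d3:5  d4:3  d5:3  d6:3  d7:0 → peak 11
Activity 2@7: d1:11  d2:11  d3:5  d4:3  d5:3  d6:0  d7:3 → peak 11
Best is Activity 2@3, peak 11.

11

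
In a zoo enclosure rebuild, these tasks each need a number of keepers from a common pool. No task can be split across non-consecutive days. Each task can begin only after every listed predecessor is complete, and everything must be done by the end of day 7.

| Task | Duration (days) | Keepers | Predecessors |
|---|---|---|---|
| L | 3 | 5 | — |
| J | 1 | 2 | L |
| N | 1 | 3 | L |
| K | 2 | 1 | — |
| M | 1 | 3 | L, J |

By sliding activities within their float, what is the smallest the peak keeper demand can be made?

Early-start (L@1, J@4, N@4, K@1, M@5) gives peak 6: d1:6  d2:6  d3:5  d4:5  d5:3  d6:0  d7:0.
Shift K→5.
Schedule L@1, J@4, N@4, K@5, M@5: d1:5  d2:5  d3:5  d4:5  d5:4  d6:1  d7:0 — peak 5.

5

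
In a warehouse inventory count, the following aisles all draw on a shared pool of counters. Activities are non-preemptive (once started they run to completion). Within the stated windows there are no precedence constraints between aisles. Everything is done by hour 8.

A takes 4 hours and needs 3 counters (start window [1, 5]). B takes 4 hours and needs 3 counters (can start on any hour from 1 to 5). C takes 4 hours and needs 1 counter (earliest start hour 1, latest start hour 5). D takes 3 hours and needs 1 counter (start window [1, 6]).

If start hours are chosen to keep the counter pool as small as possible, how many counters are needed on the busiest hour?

Early-start (A@1, B@1, C@1, D@1) gives peak 8: h1:8  h2:8  h3:8  h4:7  h5:0  h6:0  h7:0  h8:0.
Shift B→5, D→5.
Schedule A@1, B@5, C@1, D@5: h1:4  h2:4  h3:4  h4:4  h5:4  h6:4  h7:4  h8:3 — peak 4.
Total counter-hours = 31 over 8 hours ⇒ peak ≥ ⌈31/8⌉ = 4, so 4 is optimal.

4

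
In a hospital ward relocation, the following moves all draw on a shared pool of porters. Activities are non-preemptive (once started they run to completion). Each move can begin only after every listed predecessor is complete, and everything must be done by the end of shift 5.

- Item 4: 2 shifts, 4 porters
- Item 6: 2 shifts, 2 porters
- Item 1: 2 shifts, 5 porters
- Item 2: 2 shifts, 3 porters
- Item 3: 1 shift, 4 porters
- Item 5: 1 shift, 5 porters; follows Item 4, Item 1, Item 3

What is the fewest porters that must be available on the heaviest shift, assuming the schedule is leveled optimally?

Early-start (Item 4@1, Item 6@1, Item 1@1, Item 2@1, Item 3@1, Item 5@3) gives peak 18: s1:18  s2:14  s3:5  s4:0  s5:0.
Shift Item 6→2, Item 1→3, Item 2→4, Item 5→5.
Schedule Item 4@1, Item 6@2, Item 1@3, Item 2@4, Item 3@1, Item 5@5: s1:8  s2:6  s3:7  s4:8  s5:8 — peak 8.
Total porter-shifts = 37 over 5 shifts ⇒ peak ≥ ⌈37/5⌉ = 8, so 8 is optimal.

8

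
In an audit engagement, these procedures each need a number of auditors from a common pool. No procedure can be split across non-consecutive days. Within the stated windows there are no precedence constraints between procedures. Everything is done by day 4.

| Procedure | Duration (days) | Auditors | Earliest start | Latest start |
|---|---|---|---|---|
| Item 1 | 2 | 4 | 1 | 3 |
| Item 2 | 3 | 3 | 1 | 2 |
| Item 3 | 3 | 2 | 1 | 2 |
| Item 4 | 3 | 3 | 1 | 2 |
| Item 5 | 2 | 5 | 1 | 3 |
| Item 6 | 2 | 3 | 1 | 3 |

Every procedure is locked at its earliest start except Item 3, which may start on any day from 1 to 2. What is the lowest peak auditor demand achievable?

20

Item 3@1: d1:20  d2:20  d3:8  d4:0 → peak 20
Item 3@2: d1:18  d2:20  d3:8  d4:2 → peak 20
Best is Item 3@1, peak 20.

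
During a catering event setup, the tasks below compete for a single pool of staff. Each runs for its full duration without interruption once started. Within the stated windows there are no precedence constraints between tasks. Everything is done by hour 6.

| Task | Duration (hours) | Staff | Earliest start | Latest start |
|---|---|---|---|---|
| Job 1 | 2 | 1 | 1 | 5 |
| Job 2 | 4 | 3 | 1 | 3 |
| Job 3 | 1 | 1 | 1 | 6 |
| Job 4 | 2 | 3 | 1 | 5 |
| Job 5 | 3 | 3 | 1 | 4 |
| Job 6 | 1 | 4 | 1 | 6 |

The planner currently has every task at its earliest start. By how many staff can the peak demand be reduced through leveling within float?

Early-start peak: h1:15  h2:10  h3:6  h4:3  h5:0  h6:0 ⇒ 15.
Leveled (Job 1@1, Job 2@3, Job 3@1, Job 4@2, Job 5@4, Job 6@1): h1:6  h2:4  h3:6  h4:6  h5:6  h6:6 ⇒ 6.
Reduction 15 − 6 = 9.

9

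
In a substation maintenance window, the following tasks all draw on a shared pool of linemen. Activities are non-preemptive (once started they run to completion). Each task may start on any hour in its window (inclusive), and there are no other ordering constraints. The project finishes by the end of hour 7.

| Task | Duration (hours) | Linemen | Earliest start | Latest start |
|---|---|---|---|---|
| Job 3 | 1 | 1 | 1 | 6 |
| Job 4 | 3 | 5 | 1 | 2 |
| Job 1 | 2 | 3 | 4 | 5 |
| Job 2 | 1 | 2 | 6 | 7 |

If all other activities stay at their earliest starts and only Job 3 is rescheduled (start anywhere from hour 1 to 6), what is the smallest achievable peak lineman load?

5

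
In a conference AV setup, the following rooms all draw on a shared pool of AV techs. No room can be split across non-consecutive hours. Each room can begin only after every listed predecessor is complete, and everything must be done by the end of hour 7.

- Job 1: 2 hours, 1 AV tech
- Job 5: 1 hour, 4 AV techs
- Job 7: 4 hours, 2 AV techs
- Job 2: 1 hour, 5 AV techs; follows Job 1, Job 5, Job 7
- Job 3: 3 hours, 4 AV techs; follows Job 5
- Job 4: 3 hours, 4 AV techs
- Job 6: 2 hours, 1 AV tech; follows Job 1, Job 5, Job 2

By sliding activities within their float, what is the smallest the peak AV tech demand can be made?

Early-start (Job 1@1, Job 5@1, Job 7@1, Job 2@5, Job 3@2, Job 4@1, Job 6@6) gives peak 11: h1:11  h2:11  h3:10  h4:6  h5:5  h6:1  h7:1.
Shift Job 4→5.
Schedule Job 1@1, Job 5@1, Job 7@1, Job 2@5, Job 3@2, Job 4@5, Job 6@6: h1:7  h2:7  h3:6  h4:6  h5:9  h6:5  h7:5 — peak 9.

9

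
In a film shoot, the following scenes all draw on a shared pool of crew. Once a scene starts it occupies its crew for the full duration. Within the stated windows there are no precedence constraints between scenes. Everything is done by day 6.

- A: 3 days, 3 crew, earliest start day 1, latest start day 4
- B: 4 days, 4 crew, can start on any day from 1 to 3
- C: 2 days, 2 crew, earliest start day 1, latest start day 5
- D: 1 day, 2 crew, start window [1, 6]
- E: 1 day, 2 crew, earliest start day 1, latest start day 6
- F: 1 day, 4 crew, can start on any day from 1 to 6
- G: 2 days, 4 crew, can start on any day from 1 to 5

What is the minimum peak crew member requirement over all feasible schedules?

Early-start (A@1, B@1, C@1, D@1, E@1, F@1, G@1) gives peak 21: d1:21  d2:13  d3:7  d4:4  d5:0  d6:0.
Shift C→4, D→4, E→5, F→6, G→5.
Schedule A@1, B@1, C@4, D@4, E@5, F@6, G@5: d1:7  d2:7  d3:7  d4:8  d5:8  d6:8 — peak 8.
Total crew member-days = 45 over 6 days ⇒ peak ≥ ⌈45/6⌉ = 8, so 8 is optimal.

8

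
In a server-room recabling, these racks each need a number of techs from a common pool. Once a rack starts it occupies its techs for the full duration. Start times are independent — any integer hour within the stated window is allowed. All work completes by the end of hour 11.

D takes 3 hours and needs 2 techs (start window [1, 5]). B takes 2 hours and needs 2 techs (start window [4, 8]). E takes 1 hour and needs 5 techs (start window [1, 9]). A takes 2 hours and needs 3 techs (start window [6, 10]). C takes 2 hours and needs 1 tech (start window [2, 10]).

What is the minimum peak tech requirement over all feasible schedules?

5

Early-start (D@1, B@4, E@1, A@6, C@2) gives peak 7: h1:7  h2:3  h3:3  h4:2  h5:2  h6:3  h7:3  h8:0  h9:0  h10:0  h11:0.
Shift E→6, A→7.
Schedule D@1, B@4, E@6, A@7, C@2: h1:2  h2:3  h3:3  h4:2  h5:2  h6:5  h7:3  h8:3  h9:0  h10:0  h11:0 — peak 5.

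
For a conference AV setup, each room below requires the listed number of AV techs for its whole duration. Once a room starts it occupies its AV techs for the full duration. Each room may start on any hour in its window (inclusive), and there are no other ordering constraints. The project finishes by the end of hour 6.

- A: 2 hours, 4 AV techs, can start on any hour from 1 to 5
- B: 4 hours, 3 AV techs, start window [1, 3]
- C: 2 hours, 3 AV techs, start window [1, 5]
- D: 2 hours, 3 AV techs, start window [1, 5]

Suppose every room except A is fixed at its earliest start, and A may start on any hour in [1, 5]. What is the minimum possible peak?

A@1: h1:13  h2:13  h3:3  h4:3  h5:0  h6:0 → peak 13
A@2: h1:9  h2:13  h3:7  h4:3  h5:0  h6:0 → peak 13
A@3: h1:9  h2:9  h3:7  h4:7  h5:0  h6:0 → peak 9
A@4: h1:9  h2:9  h3:3  h4:7  h5:4  h6:0 → peak 9
A@5: h1:9  h2:9  h3:3  h4:3  h5:4  h6:4 → peak 9
Best is A@3, peak 9.

9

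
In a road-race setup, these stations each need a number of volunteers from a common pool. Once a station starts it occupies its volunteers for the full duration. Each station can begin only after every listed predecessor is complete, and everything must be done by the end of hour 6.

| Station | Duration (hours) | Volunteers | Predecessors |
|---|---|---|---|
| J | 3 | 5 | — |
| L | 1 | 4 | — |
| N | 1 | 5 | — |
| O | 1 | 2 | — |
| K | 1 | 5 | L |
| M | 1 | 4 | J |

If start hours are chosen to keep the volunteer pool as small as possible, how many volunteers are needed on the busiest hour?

8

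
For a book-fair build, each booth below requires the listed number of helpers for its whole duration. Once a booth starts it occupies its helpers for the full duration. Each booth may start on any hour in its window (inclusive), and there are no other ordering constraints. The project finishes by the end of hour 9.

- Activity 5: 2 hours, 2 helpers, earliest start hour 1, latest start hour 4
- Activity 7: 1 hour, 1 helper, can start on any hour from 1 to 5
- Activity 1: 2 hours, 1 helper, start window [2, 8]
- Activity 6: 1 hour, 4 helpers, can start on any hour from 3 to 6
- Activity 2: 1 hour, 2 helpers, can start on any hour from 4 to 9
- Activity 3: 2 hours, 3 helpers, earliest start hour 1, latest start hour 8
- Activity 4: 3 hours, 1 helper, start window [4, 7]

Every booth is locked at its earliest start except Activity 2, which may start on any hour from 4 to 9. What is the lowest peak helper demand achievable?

Activity 2@4: h1:6  h2:6  h3:5  h4:3  h5:1  h6:1  h7:0  h8:0  h9:0 → peak 6
Activity 2@5: h1:6  h2:6  h3:5  h4:1  h5:3  h6:1  h7:0  h8:0  h9:0 → peak 6
Activity 2@6: h1:6  h2:6  h3:5  h4:1  h5:1  h6:3  h7:0  h8:0  h9:0 → peak 6
Activity 2@7: h1:6  h2:6  h3:5  h4:1  h5:1  h6:1  h7:2  h8:0  h9:0 → peak 6
Activity 2@8: h1:6  h2:6  h3:5  h4:1  h5:1  h6:1  h7:0  h8:2  h9:0 → peak 6
Activity 2@9: h1:6  h2:6  h3:5  h4:1  h5:1  h6:1  h7:0  h8:0  h9:2 → peak 6
Best is Activity 2@4, peak 6.

6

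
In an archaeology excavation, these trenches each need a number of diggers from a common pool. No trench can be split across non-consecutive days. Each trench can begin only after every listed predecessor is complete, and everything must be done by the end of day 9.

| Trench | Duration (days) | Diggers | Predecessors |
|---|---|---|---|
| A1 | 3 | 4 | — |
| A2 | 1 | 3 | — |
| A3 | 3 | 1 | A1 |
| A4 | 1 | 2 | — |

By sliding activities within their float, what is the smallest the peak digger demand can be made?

Early-start (A1@1, A2@1, A3@4, A4@1) gives peak 9: d1:9  d2:4  d3:4  d4:1  d5:1  d6:1  d7:0  d8:0  d9:0.
Shift A2→4, A4→5.
Schedule A1@1, A2@4, A3@4, A4@5: d1:4  d2:4  d3:4  d4:4  d5:3  d6:1  d7:0  d8:0  d9:0 — peak 4.

4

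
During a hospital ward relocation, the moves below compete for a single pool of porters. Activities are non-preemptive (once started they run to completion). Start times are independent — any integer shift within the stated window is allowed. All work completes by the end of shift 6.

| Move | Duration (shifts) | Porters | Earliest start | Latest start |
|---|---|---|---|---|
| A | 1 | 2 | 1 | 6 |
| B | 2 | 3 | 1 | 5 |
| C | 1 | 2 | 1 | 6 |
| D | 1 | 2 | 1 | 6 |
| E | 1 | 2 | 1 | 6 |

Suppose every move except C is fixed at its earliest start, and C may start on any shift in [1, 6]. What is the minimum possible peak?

9

C@1: s1:11  s2:3  s3:0  s4:0  s5:0  s6:0 → peak 11
C@2: s1:9  s2:5  s3:0  s4:0  s5:0  s6:0 → peak 9
C@3: s1:9  s2:3  s3:2  s4:0  s5:0  s6:0 → peak 9
C@4: s1:9  s2:3  s3:0  s4:2  s5:0  s6:0 → peak 9
C@5: s1:9  s2:3  s3:0  s4:0  s5:2  s6:0 → peak 9
C@6: s1:9  s2:3  s3:0  s4:0  s5:0  s6:2 → peak 9
Best is C@2, peak 9.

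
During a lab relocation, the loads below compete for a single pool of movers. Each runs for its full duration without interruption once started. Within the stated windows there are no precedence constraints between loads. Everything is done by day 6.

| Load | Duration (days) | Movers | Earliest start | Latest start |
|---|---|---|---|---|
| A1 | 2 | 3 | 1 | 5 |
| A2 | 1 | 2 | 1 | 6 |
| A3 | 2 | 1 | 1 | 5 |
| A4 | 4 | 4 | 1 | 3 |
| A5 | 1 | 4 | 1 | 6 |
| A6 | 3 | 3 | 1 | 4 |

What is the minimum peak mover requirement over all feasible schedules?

7

Early-start (A1@1, A2@1, A3@1, A4@1, A5@1, A6@1) gives peak 17: d1:17  d2:11  d3:7  d4:4  d5:0  d6:0.
Shift A2→2, A3→2, A4→3, A6→4.
Schedule A1@1, A2@2, A3@2, A4@3, A5@1, A6@4: d1:7  d2:6  d3:5  d4:7  d5:7  d6:7 — peak 7.
Total mover-days = 39 over 6 days ⇒ peak ≥ ⌈39/6⌉ = 7, so 7 is optimal.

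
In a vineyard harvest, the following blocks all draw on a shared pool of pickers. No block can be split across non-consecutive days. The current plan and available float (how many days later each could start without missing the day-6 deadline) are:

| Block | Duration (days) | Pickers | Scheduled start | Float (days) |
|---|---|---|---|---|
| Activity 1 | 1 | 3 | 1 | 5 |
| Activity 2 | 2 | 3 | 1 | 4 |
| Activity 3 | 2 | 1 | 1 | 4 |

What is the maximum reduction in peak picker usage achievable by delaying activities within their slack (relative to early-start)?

4

Early-start peak: d1:7  d2:4  d3:0  d4:0  d5:0  d6:0 ⇒ 7.
Leveled (Activity 1@1, Activity 2@2, Activity 3@4): d1:3  d2:3  d3:3  d4:1  d5:1  d6:0 ⇒ 3.
Reduction 7 − 3 = 4.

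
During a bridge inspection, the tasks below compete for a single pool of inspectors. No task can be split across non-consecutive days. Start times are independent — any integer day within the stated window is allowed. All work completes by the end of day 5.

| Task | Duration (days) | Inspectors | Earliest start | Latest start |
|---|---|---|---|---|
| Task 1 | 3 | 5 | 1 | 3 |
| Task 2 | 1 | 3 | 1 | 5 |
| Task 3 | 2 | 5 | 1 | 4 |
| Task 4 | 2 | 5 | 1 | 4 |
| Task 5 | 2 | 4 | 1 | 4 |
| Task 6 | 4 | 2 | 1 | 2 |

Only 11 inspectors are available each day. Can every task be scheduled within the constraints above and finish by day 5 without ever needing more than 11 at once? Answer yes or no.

no

The minimum achievable peak is 12; 11 < 12, so no feasible schedule stays within the cap.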